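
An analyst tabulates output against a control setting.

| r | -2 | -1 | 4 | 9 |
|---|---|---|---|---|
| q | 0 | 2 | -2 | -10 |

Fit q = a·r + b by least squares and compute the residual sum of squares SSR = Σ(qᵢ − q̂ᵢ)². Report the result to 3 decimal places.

SSR = 9.948

Entries of AᵀA: Σr·r = 102, Σr = 10, Σ1 = 4.
Right-hand side: Σr·q = -100, Σq = -10.
Δ = 102·4 − 10² = 308.
a = ((-100)·4 − 10·(-10))/308 = -75/77; b = (102·(-10) − 10·(-100))/308 = -5/77.
Residuals: -145/77, 12/11, 151/77, -90/77; SSR = 766/77.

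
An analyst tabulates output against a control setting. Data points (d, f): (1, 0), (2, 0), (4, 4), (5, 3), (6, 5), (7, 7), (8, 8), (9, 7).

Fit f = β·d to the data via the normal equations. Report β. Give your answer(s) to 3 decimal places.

With design matrix A, AᵀA = [[276]] and Aᵀf = [237]ᵀ.
Hence β = 237 / 276 ≈ 0.858696.

β = 0.859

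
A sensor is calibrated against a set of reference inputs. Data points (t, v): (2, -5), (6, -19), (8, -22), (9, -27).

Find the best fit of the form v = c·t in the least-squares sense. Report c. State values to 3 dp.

c = -2.935

From the data, Σt·t = 185.
For Xᵀv: Σt·v = -543.
Hence c = -543 / 185 ≈ -2.93514.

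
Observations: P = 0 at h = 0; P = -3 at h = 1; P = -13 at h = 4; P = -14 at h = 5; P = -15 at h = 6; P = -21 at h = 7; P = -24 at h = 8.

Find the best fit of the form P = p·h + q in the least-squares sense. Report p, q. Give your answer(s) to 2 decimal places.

Entries of XᵀX: Σh·h = 191, Σh = 31, Σ1 = 7.
For XᵀP: Σh·P = -554, ΣP = -90.
So XᵀX·[p, q]ᵀ = XᵀP: [[191, 31]; [31, 7]]·[p, q]ᵀ = [-554, -90]ᵀ.
det = 191·7 − 31² = 376.
p = ((-554)·7 − 31·(-90))/376 = -136/47; q = (191·(-90) − 31·(-554))/376 = -2/47.

p = -2.89, q = -0.04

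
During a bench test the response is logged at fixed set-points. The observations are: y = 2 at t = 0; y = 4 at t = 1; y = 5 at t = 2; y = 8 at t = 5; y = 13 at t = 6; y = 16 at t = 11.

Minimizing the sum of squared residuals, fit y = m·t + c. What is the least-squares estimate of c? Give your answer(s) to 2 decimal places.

Entries of AᵀA: Σt·t = 187, Σt = 25, Σ1 = 6.
Moment sums: Σt·y = 308, Σy = 48.
So AᵀA·[m, c]ᵀ = Aᵀy: [[187, 25]; [25, 6]]·[m, c]ᵀ = [308, 48]ᵀ.
Δ = 187·6 − 25² = 497.
m = (308·6 − 25·48)/497 = 648/497; c = (187·48 − 25·308)/497 = 1276/497.

c = 2.57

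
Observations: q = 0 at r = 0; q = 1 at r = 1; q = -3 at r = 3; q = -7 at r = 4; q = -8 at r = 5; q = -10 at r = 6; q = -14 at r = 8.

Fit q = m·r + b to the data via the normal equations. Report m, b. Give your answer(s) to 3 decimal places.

m = -1.918, b = 1.540

Normal-equation sums: Σr·r = 151, Σr = 27, Σ1 = 7.
For Mᵀq: Σr·q = -248, Σq = -41.
Normal equations: [[151, 27]; [27, 7]]·[m, b]ᵀ = [-248, -41]ᵀ.
Δ = 151·7 − 27² = 328.
m = ((-248)·7 − 27·(-41))/328 = -629/328; b = (151·(-41) − 27·(-248))/328 = 505/328.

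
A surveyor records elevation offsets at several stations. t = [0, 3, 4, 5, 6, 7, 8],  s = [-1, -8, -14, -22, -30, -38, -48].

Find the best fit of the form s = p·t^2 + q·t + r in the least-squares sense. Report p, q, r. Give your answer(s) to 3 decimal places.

The normal equations are: 8755·p + 1287·q + 199·r = -6860;  1287·p + 199·q + 33·r = -1020;  199·p + 33·q + 7·r = -161.
Solving the 3×3 system (Gaussian elimination) gives p = -9445/14966, q = -14073/14966, r = -669/1069.

p = -0.631, q = -0.940, r = -0.626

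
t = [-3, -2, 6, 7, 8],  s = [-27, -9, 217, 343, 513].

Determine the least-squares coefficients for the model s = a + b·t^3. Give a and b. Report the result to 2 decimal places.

a = -0.32, b = 1.00

Compute the Gram sums: Σ1 = 5, Σt^3 = 1036, Σt^3·t^3 = 427242.
Moment sums: Σs = 1037, Σt^3·s = 427978.
AᵀA·[a, b]ᵀ = Aᵀs becomes [[5, 1036]; [1036, 427242]]·[a, b]ᵀ = [1037, 427978]ᵀ.
Δ = 5·427242 − 1036² = 1062914.
a = (1037·427242 − 1036·427978)/1062914 = -167627/531457; b = (5·427978 − 1036·1037)/1062914 = 532779/531457.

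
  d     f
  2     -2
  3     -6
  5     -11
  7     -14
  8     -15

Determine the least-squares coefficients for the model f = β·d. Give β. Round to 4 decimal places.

β = -1.9536

The normal equations are: 151·β = -295.
β = (-295)/151 = -1.95364.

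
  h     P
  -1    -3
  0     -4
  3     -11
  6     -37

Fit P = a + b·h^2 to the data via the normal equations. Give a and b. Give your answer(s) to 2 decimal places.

Compute the Gram sums: Σ1 = 4, Σh^2 = 46, Σh^2·h^2 = 1378.
Moment sums: ΣP = -55, Σh^2·P = -1434.
So MᵀM·[a, b]ᵀ = MᵀP: [[4, 46]; [46, 1378]]·[a, b]ᵀ = [-55, -1434]ᵀ.
det = 4·1378 − 46² = 3396.
a = ((-55)·1378 − 46·(-1434))/3396 = -4913/1698; b = (4·(-1434) − 46·(-55))/3396 = -1603/1698.

a = -2.89, b = -0.94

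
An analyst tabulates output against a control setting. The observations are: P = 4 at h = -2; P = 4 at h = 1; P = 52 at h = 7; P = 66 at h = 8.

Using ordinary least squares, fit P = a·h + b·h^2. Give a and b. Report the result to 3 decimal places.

a = 0.501, b = 0.977

Sums needed: Σh·h = 118, Σh·h^2 = 848, Σh^2·h^2 = 6514.
And Σh·P = 888, Σh^2·P = 6792.
Eliminating b: 6514·(row 1) − 848·(row 2) gives 49548·a = 6514·888 − 848·6792 = 24816, so a = 2068/4129.
Then b = (6792 − 848·(2068/4129))/6514 = 4036/4129.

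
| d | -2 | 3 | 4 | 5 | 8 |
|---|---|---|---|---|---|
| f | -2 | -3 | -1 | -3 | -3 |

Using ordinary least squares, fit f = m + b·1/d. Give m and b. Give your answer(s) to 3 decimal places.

Sums needed: Σ1 = 5, Σ1/d = 49/120, Σ1/d·1/d = 6901/14400.
Moment sums: Σf = -12, Σ1/d·f = -49/40.
So XᵀX·[m, b]ᵀ = Xᵀf: [[5, 49/120]; [49/120, 6901/14400]]·[m, b]ᵀ = [-12, -49/40]ᵀ.
Δ = 5·(6901/14400) − (49/120)² = 4013/1800.
m = ((-12)·(6901/14400) − (49/120)·(-49/40))/(4013/1800) = -75609/32104; b = (5·(-49/40) − (49/120)·(-12))/(4013/1800) = -2205/4013.

m = -2.355, b = -0.549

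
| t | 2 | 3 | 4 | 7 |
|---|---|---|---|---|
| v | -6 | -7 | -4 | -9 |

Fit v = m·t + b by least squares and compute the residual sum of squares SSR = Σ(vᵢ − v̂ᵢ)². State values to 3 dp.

SSR = 8.429

Compute the Gram sums: Σt·t = 78, Σt = 16, Σ1 = 4.
For Xᵀv: Σt·v = -112, Σv = -26.
So XᵀX·[m, b]ᵀ = Xᵀv: [[78, 16]; [16, 4]]·[m, b]ᵀ = [-112, -26]ᵀ.
Δ = 78·4 − 16² = 56.
m = ((-112)·4 − 16·(-26))/56 = -4/7; b = (78·(-26) − 16·(-112))/56 = -59/14.
Residuals: -9/14, -15/14, 5/2, -11/14; SSR = 59/7.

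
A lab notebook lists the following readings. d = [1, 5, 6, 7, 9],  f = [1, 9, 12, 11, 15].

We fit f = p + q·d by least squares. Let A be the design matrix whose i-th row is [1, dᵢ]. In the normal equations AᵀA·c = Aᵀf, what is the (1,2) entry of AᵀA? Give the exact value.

28

Row 1 ↔ basis 1, column 2 ↔ basis d, so (AᵀA)_{1,2} = Σᵢ d = (1)·(1) + (1)·(5) + (1)·(6) + (1)·(7) + (1)·(9) = 28.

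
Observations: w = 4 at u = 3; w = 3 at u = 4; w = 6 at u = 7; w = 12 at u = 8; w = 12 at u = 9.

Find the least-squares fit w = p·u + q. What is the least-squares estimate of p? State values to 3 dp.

Entries of MᵀM: Σu·u = 219, Σu = 31, Σ1 = 5.
For Mᵀw: Σu·w = 270, Σw = 37.
Determinant 219·5 − 31² = 134.
p = (270·5 − 31·37)/134 = 203/134; q = (219·37 − 31·270)/134 = -267/134.

p = 1.515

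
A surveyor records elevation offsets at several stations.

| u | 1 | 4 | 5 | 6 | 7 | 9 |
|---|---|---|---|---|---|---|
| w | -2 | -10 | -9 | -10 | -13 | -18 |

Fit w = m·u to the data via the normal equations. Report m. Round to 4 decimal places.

The normal system MᵀM·[m]ᵀ = Mᵀw is [[208]]·[m]ᵀ = [-400]ᵀ.
Hence m = -400 / 208 ≈ -1.92308.

m = -1.9231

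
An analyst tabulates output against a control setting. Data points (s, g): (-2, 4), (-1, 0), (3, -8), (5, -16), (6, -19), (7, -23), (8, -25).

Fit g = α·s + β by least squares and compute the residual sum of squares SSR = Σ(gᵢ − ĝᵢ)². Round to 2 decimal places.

SSR = 8.24

Compute the Gram sums: Σs·s = 188, Σs = 26, Σ1 = 7.
For Aᵀg: Σs·g = -587, Σg = -87.
Δ = 188·7 − 26² = 640.
α = ((-587)·7 − 26·(-87))/640 = -1847/640; β = (188·(-87) − 26·(-587))/640 = -547/320.
Residuals: -1/16, -753/640, 303/128, 89/640, 1/40, -697/640, -13/64; SSR = 5273/640.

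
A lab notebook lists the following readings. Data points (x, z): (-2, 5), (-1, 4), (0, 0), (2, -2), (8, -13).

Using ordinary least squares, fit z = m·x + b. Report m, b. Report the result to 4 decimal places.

The normal system MᵀM·[m, b]ᵀ = Mᵀz is [[73, 7]; [7, 5]]·[m, b]ᵀ = [-122, -6]ᵀ.
Eliminating b: 5·(row 1) − 7·(row 2) gives 316·m = 5·(-122) − 7·(-6) = -568, so m = -142/79.
Then b = ((-6) − 7·(-142/79))/5 = 104/79.

m = -1.7975, b = 1.3165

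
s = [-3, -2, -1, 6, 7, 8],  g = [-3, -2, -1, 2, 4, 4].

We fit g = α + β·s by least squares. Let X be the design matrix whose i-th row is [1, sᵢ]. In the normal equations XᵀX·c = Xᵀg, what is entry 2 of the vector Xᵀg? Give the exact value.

86

Entry 2 ↔ basis s, so (Xᵀg)_{2} = Σᵢ (s)·gᵢ = (-3)·(-3) + (-2)·(-2) + (-1)·(-1) + (6)·(2) + (7)·(4) + (8)·(4) = 86.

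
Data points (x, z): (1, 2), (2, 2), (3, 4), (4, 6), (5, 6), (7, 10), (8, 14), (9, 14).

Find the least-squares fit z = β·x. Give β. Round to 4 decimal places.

β = 1.5261

From the data, Σx·x = 249.
Moment sums: Σx·z = 380.
AᵀA·[β]ᵀ = Aᵀz becomes [[249]]·[β]ᵀ = [380]ᵀ.
Hence β = 380 / 249 ≈ 1.5261.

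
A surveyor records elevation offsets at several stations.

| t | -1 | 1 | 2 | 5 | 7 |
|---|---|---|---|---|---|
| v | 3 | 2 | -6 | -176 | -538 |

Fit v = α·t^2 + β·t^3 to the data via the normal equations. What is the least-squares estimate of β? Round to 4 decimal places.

Entries of MᵀM: Σt^2·t^2 = 3044, Σt^2·t^3 = 19964, Σt^3·t^3 = 133340.
Right-hand side: Σt^2·v = -30781, Σt^3·v = -206583.
So MᵀM·[α, β]ᵀ = Mᵀv: [[3044, 19964]; [19964, 133340]]·[α, β]ᵀ = [-30781, -206583]ᵀ.
Eliminating β: 133340·(row 1) − 19964·(row 2) gives 7325664·α = 133340·(-30781) − 19964·(-206583) = 19884472, so α = 2485559/915708.
Then β = ((-206583) − 19964·(2485559/915708))/133340 = -895423/457854.

β = -1.9557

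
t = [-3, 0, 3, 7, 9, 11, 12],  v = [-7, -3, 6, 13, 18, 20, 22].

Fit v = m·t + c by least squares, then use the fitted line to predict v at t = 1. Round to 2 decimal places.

v̂ = 0.71

The normal equations are: 413·m + 39·c = 776;  39·m + 7·c = 69.
(Σt·t = 413, Σt = 39, Σ1 = 7, Σt·v = 776, Σv = 69.)
Eliminating c: 7·(row 1) − 39·(row 2) gives 1370·m = 7·776 − 39·69 = 2741, so m = 2741/1370.
Then c = (69 − 39·(2741/1370))/7 = -1767/1370.
At t = 1: v̂ = (2741/1370)·(1) + (-1767/1370)·(1) = 487/685.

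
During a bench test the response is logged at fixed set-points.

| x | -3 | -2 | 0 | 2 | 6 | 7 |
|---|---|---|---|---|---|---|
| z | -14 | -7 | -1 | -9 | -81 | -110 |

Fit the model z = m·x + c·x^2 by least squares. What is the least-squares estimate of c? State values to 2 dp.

c = -2.07

Entries of AᵀA: Σx·x = 102, Σx·x^2 = 532, Σx^2·x^2 = 3810.
Moment sums: Σx·z = -1218, Σx^2·z = -8496.
Eliminating c: 3810·(row 1) − 532·(row 2) gives 105596·m = 3810·(-1218) − 532·(-8496) = -120708, so m = -30177/26399.
Then c = ((-8496) − 532·(-30177/26399))/3810 = -54654/26399.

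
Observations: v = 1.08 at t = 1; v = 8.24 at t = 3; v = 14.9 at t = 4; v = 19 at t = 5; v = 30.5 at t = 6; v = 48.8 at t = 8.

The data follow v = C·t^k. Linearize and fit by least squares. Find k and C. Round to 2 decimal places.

With ln vᵢ as the transformed response and ln tᵢ as the regressor:
Σln t = 7.9655, Σ(ln t)² = 13.2535, Σln v = 15.1372, Σln t·ln v = 25.0088.
Equations: 13.2535·k + 7.9655·ln C = 25.0088;  7.9655·k + 6·ln C = 15.1372.
Slope k = (n·Σln t·ln v − Σln t·Σln v)/(n·Σ(ln t)² − (Σln t)²) = (6·25.0088 − 7.9655·15.1372)/16.0713 = 1.83412; ln C = (Σln v − k·Σln t)/n = 0.08791, so C = exp(0.08791) = 1.09189.

k = 1.83, C = 1.09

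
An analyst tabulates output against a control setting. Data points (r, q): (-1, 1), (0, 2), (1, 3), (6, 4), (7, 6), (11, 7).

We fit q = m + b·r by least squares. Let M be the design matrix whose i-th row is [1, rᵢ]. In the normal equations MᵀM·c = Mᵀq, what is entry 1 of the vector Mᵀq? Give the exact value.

23

Entry 1 ↔ basis 1, so (Mᵀq)_{1} = Σᵢ qᵢ = (1)·(1) + (1)·(2) + (1)·(3) + (1)·(4) + (1)·(6) + (1)·(7) = 23.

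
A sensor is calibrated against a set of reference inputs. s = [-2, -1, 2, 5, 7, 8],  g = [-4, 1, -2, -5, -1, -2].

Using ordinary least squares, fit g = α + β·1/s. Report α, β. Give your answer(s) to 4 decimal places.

Entries of XᵀX: Σ1 = 6, Σ1/s = -149/280, Σ1/s·1/s = 123561/78400.
Moment sums: Σg = -13, Σ1/s·g = -39/28.
So XᵀX·[α, β]ᵀ = Xᵀg: [[6, -149/280]; [-149/280, 123561/78400]]·[α, β]ᵀ = [-13, -39/28]ᵀ.
Determinant 6·(123561/78400) − (-149/280)² = 143833/15680.
α = ((-13)·(123561/78400) − (-149/280)·(-39/28))/(143833/15680) = -1664403/719165; β = (6·(-39/28) − (-149/280)·(-13))/(143833/15680) = -239512/143833.

α = -2.3144, β = -1.6652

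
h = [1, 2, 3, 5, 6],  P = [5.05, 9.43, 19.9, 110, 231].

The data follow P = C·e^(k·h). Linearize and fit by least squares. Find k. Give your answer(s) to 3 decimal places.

Let Y = ln P. Fitting Y = k·h + ln C by least squares:
Σh = 17.0000, Σ(h)² = 75.0000, Σln P = 16.9969, Σh·ln P = 71.2362.
Equations: 75.0000·k + 17.0000·ln C = 71.2362;  17.0000·k + 5·ln C = 16.9969.
Δ = 75.0000·5 − (17.0000)² = 86.0000; k = (71.2362·5 − 17.0000·16.9969)/86.0000 = 0.78179, ln C = (75.0000·16.9969 − 17.0000·71.2362)/86.0000 = 0.74130.

k = 0.782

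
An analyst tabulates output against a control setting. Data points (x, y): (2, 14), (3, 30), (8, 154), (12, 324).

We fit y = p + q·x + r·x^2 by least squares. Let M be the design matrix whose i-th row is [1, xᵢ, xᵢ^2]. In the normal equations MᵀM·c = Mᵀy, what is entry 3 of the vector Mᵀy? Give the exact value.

Entry 3 ↔ basis x^2, so (Mᵀy)_{3} = Σᵢ (x^2)·yᵢ = (4)·(14) + (9)·(30) + (64)·(154) + (144)·(324) = 56838.

56838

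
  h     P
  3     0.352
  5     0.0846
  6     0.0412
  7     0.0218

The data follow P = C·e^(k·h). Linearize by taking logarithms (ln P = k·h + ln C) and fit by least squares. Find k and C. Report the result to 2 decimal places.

k = -0.70, C = 2.83

Linearized form: ln P = k·h + ln C. From the 4 transformed points,
Σh = 21.0000, Σ(h)² = 119.0000, Σln P = -10.5291, Σh·ln P = -61.3983.
Equations: 119.0000·k + 21.0000·ln C = -61.3983;  21.0000·k + 4·ln C = -10.5291.
Δ = 119.0000·4 − (21.0000)² = 35.0000; k = (-61.3983·4 − 21.0000·-10.5291)/35.0000 = -0.69948, ln C = (119.0000·-10.5291 − 21.0000·-61.3983)/35.0000 = 1.04001, so C = exp(1.04001) = 2.82925.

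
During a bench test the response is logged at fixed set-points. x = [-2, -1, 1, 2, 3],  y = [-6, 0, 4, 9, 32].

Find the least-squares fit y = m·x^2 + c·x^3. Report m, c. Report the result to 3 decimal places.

Sums needed: Σx^2·x^2 = 115, Σx^2·x^3 = 243, Σx^3·x^3 = 859.
Moment sums: Σx^2·y = 304, Σx^3·y = 988.
AᵀA·[m, c]ᵀ = Aᵀy becomes [[115, 243]; [243, 859]]·[m, c]ᵀ = [304, 988]ᵀ.
Eliminating c: 859·(row 1) − 243·(row 2) gives 39736·m = 859·304 − 243·988 = 21052, so m = 5263/9934.
Then c = (988 − 243·(5263/9934))/859 = 9937/9934.

m = 0.530, c = 1.000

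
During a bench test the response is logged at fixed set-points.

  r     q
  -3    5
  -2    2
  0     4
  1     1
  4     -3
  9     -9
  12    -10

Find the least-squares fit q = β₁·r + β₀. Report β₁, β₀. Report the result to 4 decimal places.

β₁ = -1.0469, β₀ = 1.7121

Forming AᵀA = [[255, 21]; [21, 7]] and Aᵀq = [-231, -10]ᵀ gives AᵀA·[β₁, β₀]ᵀ = Aᵀq.
det = 255·7 − 21² = 1344.
β₁ = ((-231)·7 − 21·(-10))/1344 = -67/64; β₀ = (255·(-10) − 21·(-231))/1344 = 767/448.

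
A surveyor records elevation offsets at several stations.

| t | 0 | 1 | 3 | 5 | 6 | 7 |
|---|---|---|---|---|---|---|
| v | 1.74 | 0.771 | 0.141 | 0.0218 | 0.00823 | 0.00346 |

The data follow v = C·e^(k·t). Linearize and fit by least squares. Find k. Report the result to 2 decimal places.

Taking logs, ln v = k·t + ln C, so regress ln v on t.
AᵀA = [[120.0000, 22.0000]; [22.0000, 6]], rhs = [-93.7315, -15.9575]ᵀ  (here Σt = 22.0000, Σ(t)² = 120.0000, Σln v = -15.9575, Σt·ln v = -93.7315).
Slope k = (n·Σt·ln v − Σt·Σln v)/(n·Σ(t)² − (Σt)²) = (6·-93.7315 − 22.0000·-15.9575)/236.0000 = -0.89544; ln C = (Σln v − k·Σt)/n = 0.62371.

k = -0.90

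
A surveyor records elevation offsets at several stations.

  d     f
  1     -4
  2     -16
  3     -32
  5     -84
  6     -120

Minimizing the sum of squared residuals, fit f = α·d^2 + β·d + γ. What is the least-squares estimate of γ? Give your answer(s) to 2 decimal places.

Normal-equation sums: Σd^2·d^2 = 2019, Σd^2·d = 377, Σd^2 = 75, Σd·d = 75, Σd = 17, Σ1 = 5.
Right-hand side: Σd^2·f = -6776, Σd·f = -1272, Σf = -256.
Normal equations: [[2019, 377, 75]; [377, 75, 17]; [75, 17, 5]]·[α, β, γ]ᵀ = [-6776, -1272, -256]ᵀ.
Row-reducing yields α = -235/77, β = -131/77, γ = 4/11.

γ = 0.36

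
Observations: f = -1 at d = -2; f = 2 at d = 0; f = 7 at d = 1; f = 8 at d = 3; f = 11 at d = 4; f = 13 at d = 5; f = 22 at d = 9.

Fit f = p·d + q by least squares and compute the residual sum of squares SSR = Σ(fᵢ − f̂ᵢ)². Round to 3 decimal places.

From the data, Σd·d = 136, Σd = 20, Σ1 = 7.
And Σd·f = 340, Σf = 62.
Δ = 136·7 − 20² = 552.
p = (340·7 − 20·62)/552 = 95/46; q = (136·62 − 20·340)/552 = 68/23.
Residuals: 4/23, -22/23, 91/46, -53/46, -5/23, -13/46, 21/46; SSR = 150/23.

SSR = 6.522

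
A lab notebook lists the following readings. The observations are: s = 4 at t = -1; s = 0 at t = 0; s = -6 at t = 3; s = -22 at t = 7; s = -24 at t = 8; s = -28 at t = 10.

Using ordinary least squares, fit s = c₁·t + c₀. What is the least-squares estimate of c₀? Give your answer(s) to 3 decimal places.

c₀ = 0.900

AᵀA·[c₁, c₀]ᵀ = Aᵀs reads: 223·c₁ + 27·c₀ = -648;  27·c₁ + 6·c₀ = -76.
Δ = 223·6 − 27² = 609.
c₁ = ((-648)·6 − 27·(-76))/609 = -612/203; c₀ = (223·(-76) − 27·(-648))/609 = 548/609.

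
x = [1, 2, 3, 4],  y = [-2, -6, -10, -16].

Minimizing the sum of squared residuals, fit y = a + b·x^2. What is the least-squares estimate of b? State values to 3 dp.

b = -0.907

Compute the Gram sums: Σ1 = 4, Σx^2 = 30, Σx^2·x^2 = 354.
Right-hand side: Σy = -34, Σx^2·y = -372.
Eliminating b: 354·(row 1) − 30·(row 2) gives 516·a = 354·(-34) − 30·(-372) = -876, so a = -73/43.
Then b = ((-372) − 30·(-73/43))/354 = -39/43.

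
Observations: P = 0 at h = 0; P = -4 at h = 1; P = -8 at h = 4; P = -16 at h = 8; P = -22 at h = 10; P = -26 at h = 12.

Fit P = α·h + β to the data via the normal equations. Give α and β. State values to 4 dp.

α = -2.0910, β = -0.4690

The normal system MᵀM·[α, β]ᵀ = MᵀP is [[325, 35]; [35, 6]]·[α, β]ᵀ = [-696, -76]ᵀ.
Δ = 325·6 − 35² = 725.
α = ((-696)·6 − 35·(-76))/725 = -1516/725; β = (325·(-76) − 35·(-696))/725 = -68/145.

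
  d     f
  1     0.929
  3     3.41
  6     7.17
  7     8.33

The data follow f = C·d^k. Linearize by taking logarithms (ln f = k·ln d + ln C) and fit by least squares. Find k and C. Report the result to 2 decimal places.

k = 1.13, C = 0.95

Let Y = ln f. Fitting Y = k·ln d + ln C by least squares:
XᵀX = [[8.2039, 4.8363]; [4.8363, 4]], rhs = [9.0023, 5.2428]ᵀ  (here Σln d = 4.8363, Σ(ln d)² = 8.2039, Σln f = 5.2428, Σln d·ln f = 9.0023).
Δ = 8.2039·4 − (4.8363)² = 9.4260; k = (9.0023·4 − 4.8363·5.2428)/9.4260 = 1.13022, ln C = (8.2039·5.2428 − 4.8363·9.0023)/9.4260 = -0.05581, so C = exp(-0.05581) = 0.94572.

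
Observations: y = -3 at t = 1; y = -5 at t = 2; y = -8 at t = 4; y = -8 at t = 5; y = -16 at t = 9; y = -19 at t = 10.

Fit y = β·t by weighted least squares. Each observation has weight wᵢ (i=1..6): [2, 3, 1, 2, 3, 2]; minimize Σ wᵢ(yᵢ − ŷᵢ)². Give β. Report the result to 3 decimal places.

Sums needed: Σwᵢ·t·t = 523.
For AᵀWy: Σwᵢ·t·y = -960.
Normal equations: [[523]]·[β]ᵀ = [-960]ᵀ.
β = (-960)/523 = -1.83556.

β = -1.836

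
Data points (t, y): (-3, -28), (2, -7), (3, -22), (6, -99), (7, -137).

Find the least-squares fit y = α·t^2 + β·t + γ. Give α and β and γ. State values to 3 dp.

α = -2.998, β = 1.090, γ = 2.294

Normal-equation sums: Σt^2·t^2 = 3875, Σt^2·t = 567, Σt^2 = 107, Σt·t = 107, Σt = 15, Σ1 = 5.
Moment sums: Σt^2·y = -10755, Σt·y = -1549, Σy = -293.
MᵀM·[α, β, γ]ᵀ = Mᵀy becomes [[3875, 567, 107]; [567, 107, 15]; [107, 15, 5]]·[α, β, γ]ᵀ = [-10755, -1549, -293]ᵀ.
Row-reducing yields α = -20221/6744, β = 2451/2248, γ = 1934/843.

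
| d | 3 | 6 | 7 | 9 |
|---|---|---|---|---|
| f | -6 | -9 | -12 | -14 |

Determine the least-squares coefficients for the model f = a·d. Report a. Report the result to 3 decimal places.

Normal-equation sums: Σd·d = 175.
For Mᵀf: Σd·f = -282.
So MᵀM·[a]ᵀ = Mᵀf: [[175]]·[a]ᵀ = [-282]ᵀ.
a = (-282)/175 = -1.61143.

a = -1.611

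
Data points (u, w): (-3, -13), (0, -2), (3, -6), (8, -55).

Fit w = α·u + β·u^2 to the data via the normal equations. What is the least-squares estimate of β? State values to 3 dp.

Normal-equation sums: Σu·u = 82, Σu·u^2 = 512, Σu^2·u^2 = 4258.
Moment sums: Σu·w = -419, Σu^2·w = -3691.
AᵀA·[α, β]ᵀ = Aᵀw becomes [[82, 512]; [512, 4258]]·[α, β]ᵀ = [-419, -3691]ᵀ.
Δ = 82·4258 − 512² = 87012.
α = ((-419)·4258 − 512·(-3691))/87012 = 17615/14502; β = (82·(-3691) − 512·(-419))/87012 = -14689/14502.

β = -1.013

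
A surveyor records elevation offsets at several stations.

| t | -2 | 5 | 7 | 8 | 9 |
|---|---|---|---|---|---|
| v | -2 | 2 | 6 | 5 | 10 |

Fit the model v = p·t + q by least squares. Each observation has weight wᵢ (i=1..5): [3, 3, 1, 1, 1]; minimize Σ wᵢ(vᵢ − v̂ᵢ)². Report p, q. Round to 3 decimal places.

Forming AᵀWA = [[281, 33]; [33, 9]] and AᵀWv = [214, 21]ᵀ gives AᵀWA·[p, q]ᵀ = AᵀWv.
Δ = 281·9 − 33² = 1440.
p = (214·9 − 33·21)/1440 = 137/160; q = (281·21 − 33·214)/1440 = -129/160.

p = 0.856, q = -0.806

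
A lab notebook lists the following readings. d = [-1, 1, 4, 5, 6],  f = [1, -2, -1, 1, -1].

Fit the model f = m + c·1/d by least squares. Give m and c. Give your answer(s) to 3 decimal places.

m = -0.222, c = -1.446

MᵀM·[m, c]ᵀ = Mᵀf reads: 5·m + (37/60)·c = -2;  (37/60)·m + (7669/3600)·c = -193/60.
(Σ1 = 5, Σ1/d = 37/60, Σ1/d·1/d = 7669/3600, Σf = -2, Σ1/d·f = -193/60.)
det = 5·(7669/3600) − (37/60)² = 2311/225.
m = ((-2)·(7669/3600) − (37/60)·(-193/60))/(2311/225) = -8197/36976; c = (5·(-193/60) − (37/60)·(-2))/(2311/225) = -13365/9244.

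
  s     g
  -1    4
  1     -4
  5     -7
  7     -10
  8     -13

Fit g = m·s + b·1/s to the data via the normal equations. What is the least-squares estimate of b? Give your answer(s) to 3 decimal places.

b = -2.479

Sums needed: Σs·s = 140, Σs·1/s = 5, Σ1/s·1/s = 162761/78400.
Moment sums: Σs·g = -217, Σ1/s·g = -3487/280.
So AᵀA·[m, b]ᵀ = Aᵀg: [[140, 5]; [5, 162761/78400]]·[m, b]ᵀ = [-217, -3487/280]ᵀ.
Eliminating b: (162761/78400)·(row 1) − 5·(row 2) gives (148761/560)·m = (162761/78400)·(-217) − 5·(-3487/280) = -4348191/11200, so m = -1449397/991740.
Then b = ((-3487/280) − 5·(-1449397/991740))/(162761/78400) = -122920/49587.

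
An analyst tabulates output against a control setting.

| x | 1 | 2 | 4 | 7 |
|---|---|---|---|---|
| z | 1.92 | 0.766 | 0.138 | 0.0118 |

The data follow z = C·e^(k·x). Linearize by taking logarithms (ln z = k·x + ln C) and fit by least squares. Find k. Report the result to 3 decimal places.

Taking logs, ln z = k·x + ln C, so regress ln z on x.
Sums: Σx = 14.0000, Σ(x)² = 70.0000, Σln z = -6.0344, Σx·ln z = -38.8804.
Normal system: [[70.0000, 14.0000]; [14.0000, 4]]·[k, ln C]ᵀ = [-38.8804, -6.0344]ᵀ.
Slope k = (n·Σx·ln z − Σx·Σln z)/(n·Σ(x)² − (Σx)²) = (4·-38.8804 − 14.0000·-6.0344)/84.0000 = -0.84571; ln C = (Σln z − k·Σx)/n = 1.45140.

k = -0.846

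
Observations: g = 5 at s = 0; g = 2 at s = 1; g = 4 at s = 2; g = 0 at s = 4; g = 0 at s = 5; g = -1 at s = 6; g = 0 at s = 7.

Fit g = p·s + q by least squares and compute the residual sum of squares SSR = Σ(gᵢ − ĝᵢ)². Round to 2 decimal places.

Setting ∂/∂p … = 0 gives: 131·p + 25·q = 4;  25·p + 7·q = 10.
(Σs·s = 131, Σs = 25, Σ1 = 7, Σs·g = 4, Σg = 10.)
det = 131·7 − 25² = 292.
p = (4·7 − 25·10)/292 = -111/146; q = (131·10 − 25·4)/292 = 605/146.
Residuals: 125/146, -101/73, 201/146, -161/146, -25/73, -85/146, 86/73; SSR = 555/73.

SSR = 7.60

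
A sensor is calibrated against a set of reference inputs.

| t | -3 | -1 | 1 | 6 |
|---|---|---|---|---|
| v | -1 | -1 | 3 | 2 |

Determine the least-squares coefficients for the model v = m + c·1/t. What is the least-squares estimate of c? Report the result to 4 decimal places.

Sums needed: Σ1 = 4, Σ1/t = -1/6, Σ1/t·1/t = 77/36.
For Aᵀv: Σv = 3, Σ1/t·v = 14/3.
Normal equations: [[4, -1/6]; [-1/6, 77/36]]·[m, c]ᵀ = [3, 14/3]ᵀ.
Eliminating c: (77/36)·(row 1) − (-1/6)·(row 2) gives (307/36)·m = (77/36)·3 − (-1/6)·(14/3) = 259/36, so m = 259/307.
Then c = ((14/3) − (-1/6)·(259/307))/(77/36) = 690/307.

c = 2.2476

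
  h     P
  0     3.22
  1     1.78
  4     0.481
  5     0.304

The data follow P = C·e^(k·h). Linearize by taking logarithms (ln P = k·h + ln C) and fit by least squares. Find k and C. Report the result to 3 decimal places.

k = -0.463, C = 3.041

Let Y = ln P. Fitting Y = k·h + ln C by least squares:
AᵀA = [[42.0000, 10.0000]; [10.0000, 4]], rhs = [-8.3046, -0.1766]ᵀ  (here Σh = 10.0000, Σ(h)² = 42.0000, Σln P = -0.1766, Σh·ln P = -8.3046).
Solving (det = 68.0000): k = -0.46253, ln C = 1.11217, so C = exp(1.11217) = 3.04096.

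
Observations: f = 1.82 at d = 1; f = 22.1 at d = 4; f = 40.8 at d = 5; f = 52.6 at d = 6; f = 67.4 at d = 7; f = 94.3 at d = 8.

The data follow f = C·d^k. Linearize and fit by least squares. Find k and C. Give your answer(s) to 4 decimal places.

Let Y = ln f. Fitting Y = k·ln d + ln C by least squares:
Σln d = 8.8128, Σ(ln d)² = 15.8331, Σln f = 20.1229, Σln d·ln f = 35.0082.
Equations: 15.8331·k + 8.8128·ln C = 35.0082;  8.8128·k + 6·ln C = 20.1229.
Slope k = (n·Σln d·ln f − Σln d·Σln f)/(n·Σ(ln d)² − (Σln d)²) = (6·35.0082 − 8.8128·20.1229)/17.3327 = 1.88712; ln C = (Σln f − k·Σln d)/n = 0.58201, so C = exp(0.58201) = 1.78963.

k = 1.8871, C = 1.7896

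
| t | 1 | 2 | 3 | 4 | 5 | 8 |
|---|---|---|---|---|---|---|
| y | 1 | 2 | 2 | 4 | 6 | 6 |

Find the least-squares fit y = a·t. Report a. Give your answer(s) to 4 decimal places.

a = 0.8824

The normal system AᵀA·[a]ᵀ = Aᵀy is [[119]]·[a]ᵀ = [105]ᵀ.
a = 105/119 = 0.882353.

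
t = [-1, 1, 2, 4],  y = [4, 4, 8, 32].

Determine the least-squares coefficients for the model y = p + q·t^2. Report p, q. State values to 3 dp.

Entries of XᵀX: Σ1 = 4, Σt^2 = 22, Σt^2·t^2 = 274.
For Xᵀy: Σy = 48, Σt^2·y = 552.
So XᵀX·[p, q]ᵀ = Xᵀy: [[4, 22]; [22, 274]]·[p, q]ᵀ = [48, 552]ᵀ.
Determinant 4·274 − 22² = 612.
p = (48·274 − 22·552)/612 = 28/17; q = (4·552 − 22·48)/612 = 32/17.

p = 1.647, q = 1.882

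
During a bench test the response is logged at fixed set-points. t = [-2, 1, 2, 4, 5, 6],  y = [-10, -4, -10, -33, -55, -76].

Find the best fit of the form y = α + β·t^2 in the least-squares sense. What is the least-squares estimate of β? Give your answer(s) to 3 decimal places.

β = -2.075

Entries of XᵀX: Σ1 = 6, Σt^2 = 86, Σt^2·t^2 = 2210.
And Σy = -188, Σt^2·y = -4723.
So XᵀX·[α, β]ᵀ = Xᵀy: [[6, 86]; [86, 2210]]·[α, β]ᵀ = [-188, -4723]ᵀ.
Determinant 6·2210 − 86² = 5864.
α = ((-188)·2210 − 86·(-4723))/5864 = -4651/2932; β = (6·(-4723) − 86·(-188))/5864 = -6085/2932.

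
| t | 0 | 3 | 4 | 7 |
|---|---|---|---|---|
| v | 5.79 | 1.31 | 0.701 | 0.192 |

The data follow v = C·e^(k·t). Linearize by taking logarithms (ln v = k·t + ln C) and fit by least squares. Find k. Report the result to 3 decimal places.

Taking logs, ln v = k·t + ln C, so regress ln v on t.
Σt = 14.0000, Σ(t)² = 74.0000, Σln v = 0.0207, Σt·ln v = -12.1627.
Equations: 74.0000·k + 14.0000·ln C = -12.1627;  14.0000·k + 4·ln C = 0.0207.
Slope k = (n·Σt·ln v − Σt·Σln v)/(n·Σ(t)² − (Σt)²) = (4·-12.1627 − 14.0000·0.0207)/100.0000 = -0.48940; ln C = (Σln v − k·Σt)/n = 1.71806.

k = -0.489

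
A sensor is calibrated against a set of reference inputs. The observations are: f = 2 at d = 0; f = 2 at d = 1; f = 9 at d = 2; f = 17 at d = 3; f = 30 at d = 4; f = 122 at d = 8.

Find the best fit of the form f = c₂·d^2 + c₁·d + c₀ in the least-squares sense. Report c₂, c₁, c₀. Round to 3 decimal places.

Compute the Gram sums: Σd^2·d^2 = 4450, Σd^2·d = 612, Σd^2 = 94, Σd·d = 94, Σd = 18, Σ1 = 6.
Moment sums: Σd^2·f = 8479, Σd·f = 1167, Σf = 182.
Normal equations: [[4450, 612, 94]; [612, 94, 18]; [94, 18, 6]]·[c₂, c₁, c₀]ᵀ = [8479, 1167, 182]ᵀ.
Row-reducing yields c₂ = 6053/3058, c₁ = -1119/1390, c₀ = 13286/7645.

c₂ = 1.979, c₁ = -0.805, c₀ = 1.738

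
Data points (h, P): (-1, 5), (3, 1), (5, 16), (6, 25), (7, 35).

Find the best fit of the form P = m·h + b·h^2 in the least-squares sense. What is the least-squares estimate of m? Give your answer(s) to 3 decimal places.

Compute the Gram sums: Σh·h = 120, Σh·h^2 = 710, Σh^2·h^2 = 4404.
For MᵀP: Σh·P = 473, Σh^2·P = 3029.
Normal equations: [[120, 710]; [710, 4404]]·[m, b]ᵀ = [473, 3029]ᵀ.
Eliminating b: 4404·(row 1) − 710·(row 2) gives 24380·m = 4404·473 − 710·3029 = -67498, so m = -33749/12190.
Then b = (3029 − 710·(-33749/12190))/4404 = 2765/2438.

m = -2.769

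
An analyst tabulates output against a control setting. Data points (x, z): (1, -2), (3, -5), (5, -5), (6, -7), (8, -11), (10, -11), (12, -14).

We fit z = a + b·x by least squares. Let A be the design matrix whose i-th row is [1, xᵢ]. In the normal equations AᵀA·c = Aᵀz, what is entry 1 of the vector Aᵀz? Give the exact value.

-55

Entry 1 ↔ basis 1, so (Aᵀz)_{1} = Σᵢ zᵢ = (1)·(-2) + (1)·(-5) + (1)·(-5) + (1)·(-7) + (1)·(-11) + (1)·(-11) + (1)·(-14) = -55.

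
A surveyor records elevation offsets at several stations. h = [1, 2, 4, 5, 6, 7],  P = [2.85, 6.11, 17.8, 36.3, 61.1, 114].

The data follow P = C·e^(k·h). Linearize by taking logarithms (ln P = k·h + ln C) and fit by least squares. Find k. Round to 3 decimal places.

k = 0.605

Taking logs, ln P = k·h + ln C, so regress ln P on h.
Sums: Σh = 25.0000, Σ(h)² = 131.0000, Σln P = 18.1770, Σh·ln P = 91.9715.
Normal system: [[131.0000, 25.0000]; [25.0000, 6]]·[k, ln C]ᵀ = [91.9715, 18.1770]ᵀ.
Solving (det = 161.0000): k = 0.60500, ln C = 0.50867.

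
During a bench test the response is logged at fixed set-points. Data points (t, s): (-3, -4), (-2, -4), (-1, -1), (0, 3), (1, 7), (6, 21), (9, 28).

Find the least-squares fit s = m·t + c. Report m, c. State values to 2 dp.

m = 2.84, c = 3.08

Setting ∂/∂m … = 0 gives: 132·m + 10·c = 406;  10·m + 7·c = 50.
(Σt·t = 132, Σt = 10, Σ1 = 7, Σt·s = 406, Σs = 50.)
Eliminating c: 7·(row 1) − 10·(row 2) gives 824·m = 7·406 − 10·50 = 2342, so m = 1171/412.
Then c = (50 − 10·(1171/412))/7 = 635/206.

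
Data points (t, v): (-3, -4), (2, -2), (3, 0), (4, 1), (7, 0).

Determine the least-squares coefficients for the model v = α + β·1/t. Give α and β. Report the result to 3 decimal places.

α = -1.666, β = 3.731

From the data, Σ1 = 5, Σ1/t = 25/28, Σ1/t·1/t = 3917/7056.
For Mᵀv: Σv = -5, Σ1/t·v = 7/12.
MᵀM·[α, β]ᵀ = Mᵀv becomes [[5, 25/28]; [25/28, 3917/7056]]·[α, β]ᵀ = [-5, 7/12]ᵀ.
det = 5·(3917/7056) − (25/28)² = 1745/882.
α = ((-5)·(3917/7056) − (25/28)·(7/12))/(1745/882) = -1163/698; β = (5·(7/12) − (25/28)·(-5))/(1745/882) = 1302/349.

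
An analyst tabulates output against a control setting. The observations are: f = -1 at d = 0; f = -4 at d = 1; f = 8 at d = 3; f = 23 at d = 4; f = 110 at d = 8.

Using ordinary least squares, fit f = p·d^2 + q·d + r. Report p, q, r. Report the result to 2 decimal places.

With design matrix X, XᵀX = [[4434, 604, 90]; [604, 90, 16]; [90, 16, 5]] and Xᵀf = [7476, 992, 136]ᵀ.
Inverting the 3×3 Gram matrix, [p, q, r]ᵀ = [23922/11659, -27516/11659, -25420/11659]ᵀ.

p = 2.05, q = -2.36, r = -2.18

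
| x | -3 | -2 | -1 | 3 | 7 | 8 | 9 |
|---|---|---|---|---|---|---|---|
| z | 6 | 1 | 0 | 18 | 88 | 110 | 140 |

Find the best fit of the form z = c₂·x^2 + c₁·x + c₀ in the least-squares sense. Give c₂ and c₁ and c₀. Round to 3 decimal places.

c₂ = 1.504, c₁ = 2.021, c₀ = -0.833

Setting ∂/∂c₂ … = 0 gives: 13237·c₂ + 1575·c₁ + 217·c₀ = 22912;  1575·c₂ + 217·c₁ + 21·c₀ = 2790;  217·c₂ + 21·c₁ + 7·c₀ = 363.
(Σx^2·x^2 = 13237, Σx^2·x = 1575, Σx^2 = 217, Σx·x = 217, Σx = 21, Σ1 = 7, Σx^2·z = 22912, Σx·z = 2790, Σz = 363.)
Inverting the 3×3 Gram matrix, [c₂, c₁, c₀]ᵀ = [1453/966, 7157/3542, -4426/5313]ᵀ.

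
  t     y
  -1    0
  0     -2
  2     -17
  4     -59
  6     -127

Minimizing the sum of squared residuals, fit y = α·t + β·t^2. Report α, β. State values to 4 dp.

Compute the Gram sums: Σt·t = 57, Σt·t^2 = 287, Σt^2·t^2 = 1569.
And Σt·y = -1032, Σt^2·y = -5584.
So MᵀM·[α, β]ᵀ = Mᵀy: [[57, 287]; [287, 1569]]·[α, β]ᵀ = [-1032, -5584]ᵀ.
Eliminating β: 1569·(row 1) − 287·(row 2) gives 7064·α = 1569·(-1032) − 287·(-5584) = -16600, so α = -2075/883.
Then β = ((-5584) − 287·(-2075/883))/1569 = -2763/883.

α = -2.3499, β = -3.1291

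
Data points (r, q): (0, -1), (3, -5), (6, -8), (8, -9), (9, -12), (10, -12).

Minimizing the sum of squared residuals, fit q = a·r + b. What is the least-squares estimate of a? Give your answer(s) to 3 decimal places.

a = -1.095

Normal-equation sums: Σr·r = 290, Σr = 36, Σ1 = 6.
Moment sums: Σr·q = -363, Σq = -47.
So MᵀM·[a, b]ᵀ = Mᵀq: [[290, 36]; [36, 6]]·[a, b]ᵀ = [-363, -47]ᵀ.
Eliminating b: 6·(row 1) − 36·(row 2) gives 444·a = 6·(-363) − 36·(-47) = -486, so a = -81/74.
Then b = ((-47) − 36·(-81/74))/6 = -281/222.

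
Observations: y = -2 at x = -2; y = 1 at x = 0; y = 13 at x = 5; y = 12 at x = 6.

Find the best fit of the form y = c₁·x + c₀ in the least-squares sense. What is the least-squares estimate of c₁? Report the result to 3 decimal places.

c₁ = 1.944

AᵀA·[c₁, c₀]ᵀ = Aᵀy reads: 65·c₁ + 9·c₀ = 141;  9·c₁ + 4·c₀ = 24.
Eliminating c₀: 4·(row 1) − 9·(row 2) gives 179·c₁ = 4·141 − 9·24 = 348, so c₁ = 348/179.
Then c₀ = (24 − 9·(348/179))/4 = 291/179.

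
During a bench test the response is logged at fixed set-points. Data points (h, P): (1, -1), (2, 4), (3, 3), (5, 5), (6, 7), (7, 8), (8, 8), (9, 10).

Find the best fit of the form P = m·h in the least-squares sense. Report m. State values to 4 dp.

Compute the Gram sums: Σh·h = 269.
Moment sums: Σh·P = 293.
Hence m = 293 / 269 ≈ 1.08922.

m = 1.0892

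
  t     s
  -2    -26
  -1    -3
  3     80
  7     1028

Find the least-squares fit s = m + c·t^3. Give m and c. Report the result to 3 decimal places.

m = -1.007, c = 3.000

The normal system XᵀX·[m, c]ᵀ = Xᵀs is [[4, 361]; [361, 118443]]·[m, c]ᵀ = [1079, 354975]ᵀ.
Δ = 4·118443 − 361² = 343451.
m = (1079·118443 − 361·354975)/343451 = -345978/343451; c = (4·354975 − 361·1079)/343451 = 1030381/343451.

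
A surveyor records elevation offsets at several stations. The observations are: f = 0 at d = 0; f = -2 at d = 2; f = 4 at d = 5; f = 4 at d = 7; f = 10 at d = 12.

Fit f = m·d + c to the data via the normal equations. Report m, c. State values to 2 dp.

Compute the Gram sums: Σd·d = 222, Σd = 26, Σ1 = 5.
And Σd·f = 164, Σf = 16.
Determinant 222·5 − 26² = 434.
m = (164·5 − 26·16)/434 = 202/217; c = (222·16 − 26·164)/434 = -356/217.

m = 0.93, c = -1.64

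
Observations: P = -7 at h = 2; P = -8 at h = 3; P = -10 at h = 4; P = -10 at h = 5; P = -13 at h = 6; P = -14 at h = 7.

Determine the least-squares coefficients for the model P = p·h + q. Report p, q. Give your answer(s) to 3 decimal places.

p = -1.429, q = -3.905

With design matrix M, MᵀM = [[139, 27]; [27, 6]] and MᵀP = [-304, -62]ᵀ.
Determinant 139·6 − 27² = 105.
p = ((-304)·6 − 27·(-62))/105 = -10/7; q = (139·(-62) − 27·(-304))/105 = -82/21.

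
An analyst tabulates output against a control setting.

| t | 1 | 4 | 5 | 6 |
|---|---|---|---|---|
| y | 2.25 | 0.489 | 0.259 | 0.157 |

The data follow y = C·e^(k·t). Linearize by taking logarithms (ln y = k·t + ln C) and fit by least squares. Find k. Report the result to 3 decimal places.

k = -0.535

Taking logs, ln y = k·t + ln C, so regress ln y on t.
AᵀA = [[78.0000, 16.0000]; [16.0000, 4]], rhs = [-19.9143, -3.1069]ᵀ  (here Σt = 16.0000, Σ(t)² = 78.0000, Σln y = -3.1069, Σt·ln y = -19.9143).
Slope k = (n·Σt·ln y − Σt·Σln y)/(n·Σ(t)² − (Σt)²) = (4·-19.9143 − 16.0000·-3.1069)/56.0000 = -0.53477; ln C = (Σln y − k·Σt)/n = 1.36234.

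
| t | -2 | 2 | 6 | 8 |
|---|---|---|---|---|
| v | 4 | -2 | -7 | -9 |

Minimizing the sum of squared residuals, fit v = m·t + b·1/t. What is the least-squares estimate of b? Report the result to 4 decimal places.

AᵀA·[m, b]ᵀ = Aᵀv reads: 108·m + 4·b = -126;  4·m + (313/576)·b = -127/24.
det = 108·(313/576) − 4² = 683/16.
m = ((-126)·(313/576) − 4·(-127/24))/(683/16) = -4541/4098; b = (108·(-127/24) − 4·(-126))/(683/16) = -1080/683.

b = -1.5813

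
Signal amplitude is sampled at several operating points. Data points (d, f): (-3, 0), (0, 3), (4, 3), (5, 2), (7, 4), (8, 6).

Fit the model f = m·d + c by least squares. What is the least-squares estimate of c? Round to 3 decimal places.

c = 1.631

Sums needed: Σd·d = 163, Σd = 21, Σ1 = 6.
For Mᵀf: Σd·f = 98, Σf = 18.
Normal equations: [[163, 21]; [21, 6]]·[m, c]ᵀ = [98, 18]ᵀ.
det = 163·6 − 21² = 537.
m = (98·6 − 21·18)/537 = 70/179; c = (163·18 − 21·98)/537 = 292/179.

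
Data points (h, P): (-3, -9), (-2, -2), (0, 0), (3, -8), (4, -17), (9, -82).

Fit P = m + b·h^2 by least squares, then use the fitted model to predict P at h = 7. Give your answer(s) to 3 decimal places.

P̂ = -49.462

Sums needed: Σ1 = 6, Σh^2 = 119, Σh^2·h^2 = 6995.
Right-hand side: ΣP = -118, Σh^2·P = -7075.
MᵀM·[m, b]ᵀ = MᵀP becomes [[6, 119]; [119, 6995]]·[m, b]ᵀ = [-118, -7075]ᵀ.
det = 6·6995 − 119² = 27809.
m = ((-118)·6995 − 119·(-7075))/27809 = 16515/27809; b = (6·(-7075) − 119·(-118))/27809 = -28408/27809.
At h = 7: P̂ = (16515/27809)·(1) + (-28408/27809)·(49) = -1375477/27809.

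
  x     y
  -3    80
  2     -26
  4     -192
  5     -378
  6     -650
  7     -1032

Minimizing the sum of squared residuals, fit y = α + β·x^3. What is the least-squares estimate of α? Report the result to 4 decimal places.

Forming MᵀM = [[6, 729]; [729, 184819]] and Mᵀy = [-2198, -556282]ᵀ gives MᵀM·[α, β]ᵀ = Mᵀy.
det = 6·184819 − 729² = 577473.
α = ((-2198)·184819 − 729·(-556282))/577473 = -702584/577473; β = (6·(-556282) − 729·(-2198))/577473 = -578450/192491.

α = -1.2167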